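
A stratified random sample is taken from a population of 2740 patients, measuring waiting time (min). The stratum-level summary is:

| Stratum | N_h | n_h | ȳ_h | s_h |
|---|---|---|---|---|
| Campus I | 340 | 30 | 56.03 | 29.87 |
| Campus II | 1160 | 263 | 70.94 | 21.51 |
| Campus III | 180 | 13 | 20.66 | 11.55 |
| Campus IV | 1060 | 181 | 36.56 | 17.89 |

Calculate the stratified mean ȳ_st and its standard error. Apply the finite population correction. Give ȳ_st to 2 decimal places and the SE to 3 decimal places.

ȳ_st = Σ W_h ȳ_h = (340·56.03 + 1160·70.94 + 180·20.66 + 1060·36.56)/2740 = 52.48650
V̂(ȳ_st) = Σ W_h² (1 − n_h/N_h) s_h²/n_h, with W_h = N_h/N and N = 2740:
  stratum Campus I: (340/2740)²·(1 − 30/340)·29.87²/30 = 0.417531
  stratum Campus II: (1160/2740)²·(1 − 263/1160)·21.51²/263 = 0.243823
  stratum Campus III: (180/2740)²·(1 − 13/180)·11.55²/13 = 0.0410874
  stratum Campus IV: (1060/2740)²·(1 − 181/1060)·17.89²/181 = 0.21945
V̂(ȳ_st) = 0.921891
SE(ȳ_st) = √0.921891 = 0.960152

ȳ_st ≈ 52.49, SE ≈ 0.960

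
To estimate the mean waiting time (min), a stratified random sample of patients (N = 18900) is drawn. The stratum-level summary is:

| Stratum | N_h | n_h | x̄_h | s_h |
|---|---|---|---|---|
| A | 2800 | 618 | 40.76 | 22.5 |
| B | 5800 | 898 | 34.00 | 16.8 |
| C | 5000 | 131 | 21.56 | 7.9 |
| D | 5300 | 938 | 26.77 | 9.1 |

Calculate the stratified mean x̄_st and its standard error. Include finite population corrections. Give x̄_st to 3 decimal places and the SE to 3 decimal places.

x̄_st ≈ 29.683, SE ≈ 0.278

x̄_st = Σ W_h x̄_h = (2800·40.76 + 5800·34.00 + 5000·21.56 + 5300·26.77)/18900 = 29.68302
V̂(x̄_st) = Σ W_h² (1 − n_h/N_h) s_h²/n_h, with W_h = N_h/N and N = 18900:
  stratum A: (2800/18900)²·(1 − 618/2800)·22.5²/618 = 0.0140109
  stratum B: (5800/18900)²·(1 − 898/5800)·16.8²/898 = 0.0250161
  stratum C: (5000/18900)²·(1 − 131/5000)·7.9²/131 = 0.032469
  stratum D: (5300/18900)²·(1 − 938/5300)·9.1²/938 = 0.00571371
V̂(x̄_st) = 0.0772097
SE(x̄_st) = √0.0772097 = 0.277866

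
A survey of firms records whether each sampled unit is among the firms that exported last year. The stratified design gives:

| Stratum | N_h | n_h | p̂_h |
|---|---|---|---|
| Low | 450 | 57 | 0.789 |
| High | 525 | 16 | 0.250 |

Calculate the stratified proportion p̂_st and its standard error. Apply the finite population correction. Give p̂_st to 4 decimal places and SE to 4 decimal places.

p̂_st ≈ 0.4988, SE ≈ 0.0638

N = 975; stratum weights W_h = N_h/N.
p̂_st = Σ W_h p̂_h = (450·0.789 + 525·0.250)/975 = 0.49877
V̂(p̂_st) = Σ W_h² (1 − n_h/N_h) p̂_h(1−p̂_h)/(n_h−1):
  stratum Low: (450/975)²·(1 − 57/450)·0.789·0.211/56 = 0.000553054
  stratum High: (525/975)²·(1 − 16/525)·0.250·0.750/15 = 0.00351381
V̂(p̂_st) = 0.00406686; SE = √V̂ = 0.0637719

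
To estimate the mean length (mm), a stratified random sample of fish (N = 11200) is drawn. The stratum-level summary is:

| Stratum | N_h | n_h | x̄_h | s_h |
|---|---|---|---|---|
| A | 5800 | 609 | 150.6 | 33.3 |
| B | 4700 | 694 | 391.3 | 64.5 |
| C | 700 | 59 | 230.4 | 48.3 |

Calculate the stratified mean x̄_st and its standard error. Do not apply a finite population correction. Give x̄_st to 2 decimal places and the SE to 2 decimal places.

x̄_st ≈ 256.60, SE ≈ 1.30

x̄_st = Σ W_h x̄_h = (5800·150.6 + 4700·391.3 + 700·230.4)/11200 = 256.59554
V̂(x̄_st) = Σ W_h² s_h²/n_h, with W_h = N_h/N and N = 11200:
  stratum A: (5800/11200)²·33.3²/609 = 0.488305
  stratum B: (4700/11200)²·64.5²/694 = 1.05565
  stratum C: (700/11200)²·48.3²/59 = 0.154455
V̂(x̄_st) = 1.69841
SE(x̄_st) = √1.69841 = 1.30323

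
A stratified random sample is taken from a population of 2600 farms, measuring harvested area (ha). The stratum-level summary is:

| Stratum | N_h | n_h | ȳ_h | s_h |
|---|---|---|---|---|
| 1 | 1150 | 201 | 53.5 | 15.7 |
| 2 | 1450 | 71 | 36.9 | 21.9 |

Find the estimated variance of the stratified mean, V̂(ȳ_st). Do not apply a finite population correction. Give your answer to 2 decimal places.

V̂(ȳ_st) ≈ 2.34

V̂(ȳ_st) = Σ W_h² s_h²/n_h, with W_h = N_h/N and N = 2600:
  stratum 1: (1150/2600)²·15.7²/201 = 0.239912
  stratum 2: (1450/2600)²·21.9²/71 = 2.10097
V̂(ȳ_st) = 2.34088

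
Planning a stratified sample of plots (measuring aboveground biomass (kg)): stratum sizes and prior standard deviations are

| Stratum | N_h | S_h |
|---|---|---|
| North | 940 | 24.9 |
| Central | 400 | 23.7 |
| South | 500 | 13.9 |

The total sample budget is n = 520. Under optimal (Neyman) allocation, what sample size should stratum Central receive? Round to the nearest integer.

124

Neyman allocation: n_h = n · N_h S_h / Σ N_i S_i, with n = 520.
  stratum North: N_h·S_h = 940·24.9 = 23406.00
  stratum Central: N_h·S_h = 400·23.7 = 9480.00
  stratum South: N_h·S_h = 500·13.9 = 6950.00
Σ N_h S_h = 39836.00
n for stratum Central = 520·9480.00/39836.00 = 123.747 → 124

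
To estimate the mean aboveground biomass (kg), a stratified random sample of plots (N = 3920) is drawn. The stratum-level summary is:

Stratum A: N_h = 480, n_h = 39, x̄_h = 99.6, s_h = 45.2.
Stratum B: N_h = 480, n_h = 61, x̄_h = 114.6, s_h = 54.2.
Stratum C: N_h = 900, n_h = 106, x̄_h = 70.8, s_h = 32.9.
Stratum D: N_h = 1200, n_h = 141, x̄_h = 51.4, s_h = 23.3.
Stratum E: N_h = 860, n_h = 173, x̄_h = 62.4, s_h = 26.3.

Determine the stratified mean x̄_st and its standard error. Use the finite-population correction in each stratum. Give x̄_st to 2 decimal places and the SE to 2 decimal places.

x̄_st = Σ W_h x̄_h = (480·99.6 + 480·114.6 + 900·70.8 + 1200·51.4 + 860·62.4)/3920 = 71.90816
V̂(x̄_st) = Σ W_h² (1 − n_h/N_h) s_h²/n_h, with W_h = N_h/N and N = 3920:
  stratum A: (480/3920)²·(1 − 39/480)·45.2²/39 = 0.721639
  stratum B: (480/3920)²·(1 − 61/480)·54.2²/61 = 0.630307
  stratum C: (900/3920)²·(1 − 106/900)·32.9²/106 = 0.474872
  stratum D: (1200/3920)²·(1 − 141/1200)·23.3²/141 = 0.318418
  stratum E: (860/3920)²·(1 − 173/860)·26.3²/173 = 0.153726
V̂(x̄_st) = 2.29896
SE(x̄_st) = √2.29896 = 1.51623

x̄_st ≈ 71.91, SE ≈ 1.52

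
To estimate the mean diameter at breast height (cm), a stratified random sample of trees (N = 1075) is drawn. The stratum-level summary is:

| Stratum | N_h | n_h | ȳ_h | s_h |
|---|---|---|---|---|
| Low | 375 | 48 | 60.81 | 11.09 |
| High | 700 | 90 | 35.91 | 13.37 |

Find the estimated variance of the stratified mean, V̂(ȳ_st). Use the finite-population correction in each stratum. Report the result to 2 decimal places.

V̂(ȳ_st) = Σ W_h² (1 − n_h/N_h) s_h²/n_h, with W_h = N_h/N and N = 1075:
  stratum Low: (375/1075)²·(1 − 48/375)·11.09²/48 = 0.271884
  stratum High: (700/1075)²·(1 − 90/700)·13.37²/90 = 0.73389
V̂(ȳ_st) = 1.00577

V̂(ȳ_st) ≈ 1.01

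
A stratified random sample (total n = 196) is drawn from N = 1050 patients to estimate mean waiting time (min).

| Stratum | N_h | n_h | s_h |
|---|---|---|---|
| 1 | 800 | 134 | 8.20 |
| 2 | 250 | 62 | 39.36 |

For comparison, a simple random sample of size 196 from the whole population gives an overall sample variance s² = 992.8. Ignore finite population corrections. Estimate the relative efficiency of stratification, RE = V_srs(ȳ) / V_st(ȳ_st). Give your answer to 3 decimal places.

RE ≈ 2.966

V̂(ȳ_st) = Σ W_h² s_h²/n_h, with W_h = N_h/N and N = 1050:
  stratum 1: (800/1050)²·8.20²/134 = 0.291289
  stratum 2: (250/1050)²·39.36²/62 = 1.41651
V_st = 1.7078
V_srs = s²/n = 992.8/196 = 5.06531
Relative efficiency = V_srs / V_st = 5.06531/1.7078 = 2.9660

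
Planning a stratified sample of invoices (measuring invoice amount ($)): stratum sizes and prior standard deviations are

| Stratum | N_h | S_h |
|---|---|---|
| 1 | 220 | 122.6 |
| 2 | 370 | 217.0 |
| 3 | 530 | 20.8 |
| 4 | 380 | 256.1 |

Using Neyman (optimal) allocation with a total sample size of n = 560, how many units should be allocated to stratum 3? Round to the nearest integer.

Neyman allocation: n_h = n · N_h S_h / Σ N_i S_i, with n = 560.
  stratum 1: N_h·S_h = 220·122.6 = 26972.00
  stratum 2: N_h·S_h = 370·217.0 = 80290.00
  stratum 3: N_h·S_h = 530·20.8 = 11024.00
  stratum 4: N_h·S_h = 380·256.1 = 97318.00
Σ N_h S_h = 215604.00
n for stratum 3 = 560·11024.00/215604.00 = 28.633 → 29

29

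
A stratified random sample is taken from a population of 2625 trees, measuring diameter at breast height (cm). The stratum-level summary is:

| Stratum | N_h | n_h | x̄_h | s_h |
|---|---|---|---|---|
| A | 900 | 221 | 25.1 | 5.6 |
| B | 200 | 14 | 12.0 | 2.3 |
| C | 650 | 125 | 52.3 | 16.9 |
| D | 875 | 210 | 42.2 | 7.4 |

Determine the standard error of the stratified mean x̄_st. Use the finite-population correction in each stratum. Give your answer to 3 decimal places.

SE(x̄_st) ≈ 0.387

V̂(x̄_st) = Σ W_h² (1 − n_h/N_h) s_h²/n_h, with W_h = N_h/N and N = 2625:
  stratum A: (900/2625)²·(1 − 221/900)·5.6²/221 = 0.0125845
  stratum B: (200/2625)²·(1 − 14/200)·2.3²/14 = 0.00203991
  stratum C: (650/2625)²·(1 − 125/650)·16.9²/125 = 0.113156
  stratum D: (875/2625)²·(1 − 210/875)·7.4²/210 = 0.0220199
V̂(x̄_st) = 0.1498
SE(x̄_st) = √0.1498 = 0.38704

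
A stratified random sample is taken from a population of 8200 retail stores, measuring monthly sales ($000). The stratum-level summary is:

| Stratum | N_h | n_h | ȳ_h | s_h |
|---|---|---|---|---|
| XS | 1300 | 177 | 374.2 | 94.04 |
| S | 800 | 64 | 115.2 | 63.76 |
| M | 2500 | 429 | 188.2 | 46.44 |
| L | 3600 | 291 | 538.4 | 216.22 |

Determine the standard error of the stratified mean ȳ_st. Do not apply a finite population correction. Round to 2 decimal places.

SE(ȳ_st) ≈ 5.77

V̂(ȳ_st) = Σ W_h² s_h²/n_h, with W_h = N_h/N and N = 8200:
  stratum XS: (1300/8200)²·94.04²/177 = 1.25577
  stratum S: (800/8200)²·63.76²/64 = 0.604601
  stratum M: (2500/8200)²·46.44²/429 = 0.467282
  stratum L: (3600/8200)²·216.22²/291 = 30.9654
V̂(ȳ_st) = 33.293
SE(ȳ_st) = √33.293 = 5.77001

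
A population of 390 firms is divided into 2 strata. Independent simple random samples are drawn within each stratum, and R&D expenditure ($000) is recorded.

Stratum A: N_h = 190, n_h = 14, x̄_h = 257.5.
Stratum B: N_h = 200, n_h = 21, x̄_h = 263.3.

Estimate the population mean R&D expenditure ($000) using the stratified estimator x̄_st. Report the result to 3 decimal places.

N = Σ N_h = 390. Stratum weights W_h = N_h/N.
x̄_st = (190·257.5 + 200·263.3) / 390 = 260.47436

x̄_st ≈ 260.474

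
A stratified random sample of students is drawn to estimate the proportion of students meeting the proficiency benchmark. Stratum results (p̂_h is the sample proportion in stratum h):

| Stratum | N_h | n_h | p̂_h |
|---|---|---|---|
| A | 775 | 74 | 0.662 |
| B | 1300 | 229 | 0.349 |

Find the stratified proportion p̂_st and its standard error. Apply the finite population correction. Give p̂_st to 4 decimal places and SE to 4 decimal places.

N = 2075; stratum weights W_h = N_h/N.
p̂_st = Σ W_h p̂_h = (775·0.662 + 1300·0.349)/2075 = 0.46590
V̂(p̂_st) = Σ W_h² (1 − n_h/N_h) p̂_h(1−p̂_h)/(n_h−1):
  stratum A: (775/2075)²·(1 − 74/775)·0.662·0.338/73 = 0.000386754
  stratum B: (1300/2075)²·(1 − 229/1300)·0.349·0.651/228 = 0.000322232
V̂(p̂_st) = 0.000708986; SE = √V̂ = 0.0266268

p̂_st ≈ 0.4659, SE ≈ 0.0266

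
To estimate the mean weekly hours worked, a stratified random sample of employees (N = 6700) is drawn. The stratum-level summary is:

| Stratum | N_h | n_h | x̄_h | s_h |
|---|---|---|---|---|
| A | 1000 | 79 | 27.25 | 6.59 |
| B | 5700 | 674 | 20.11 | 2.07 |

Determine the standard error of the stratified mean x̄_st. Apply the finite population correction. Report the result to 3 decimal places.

SE(x̄_st) ≈ 0.124

V̂(x̄_st) = Σ W_h² (1 − n_h/N_h) s_h²/n_h, with W_h = N_h/N and N = 6700:
  stratum A: (1000/6700)²·(1 − 79/1000)·6.59²/79 = 0.0112786
  stratum B: (5700/6700)²·(1 − 674/5700)·2.07²/674 = 0.00405722
V̂(x̄_st) = 0.0153358
SE(x̄_st) = √0.0153358 = 0.123838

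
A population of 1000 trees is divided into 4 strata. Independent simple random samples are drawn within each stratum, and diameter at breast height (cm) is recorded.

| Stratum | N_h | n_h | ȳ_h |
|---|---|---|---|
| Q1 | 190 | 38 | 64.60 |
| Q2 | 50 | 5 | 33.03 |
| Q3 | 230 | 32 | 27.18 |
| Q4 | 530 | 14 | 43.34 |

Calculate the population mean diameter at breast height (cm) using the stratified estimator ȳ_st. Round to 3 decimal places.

N = Σ N_h = 1000. Stratum weights W_h = N_h/N.
ȳ_st = (190·64.60 + 50·33.03 + 230·27.18 + 530·43.34) / 1000 = 43.14710

ȳ_st ≈ 43.147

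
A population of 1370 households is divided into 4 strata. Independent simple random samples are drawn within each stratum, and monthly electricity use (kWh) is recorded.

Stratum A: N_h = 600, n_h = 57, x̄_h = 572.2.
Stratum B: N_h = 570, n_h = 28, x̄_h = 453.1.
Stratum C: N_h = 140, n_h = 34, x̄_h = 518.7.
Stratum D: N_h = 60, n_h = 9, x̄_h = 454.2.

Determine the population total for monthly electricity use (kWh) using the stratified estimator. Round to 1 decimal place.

τ̂_st ≈ 701457.0

τ̂_st = Σ N_h x̄_h = 600·572.2 + 570·453.1 + 140·518.7 + 60·454.2 = 701457.0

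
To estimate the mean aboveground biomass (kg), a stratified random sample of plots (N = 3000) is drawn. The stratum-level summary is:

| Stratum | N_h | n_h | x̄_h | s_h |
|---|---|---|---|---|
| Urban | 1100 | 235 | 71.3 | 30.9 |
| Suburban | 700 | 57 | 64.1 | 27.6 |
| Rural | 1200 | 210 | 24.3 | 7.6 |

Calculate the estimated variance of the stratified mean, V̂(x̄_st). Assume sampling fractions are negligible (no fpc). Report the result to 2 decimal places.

V̂(x̄_st) ≈ 1.32

V̂(x̄_st) = Σ W_h² s_h²/n_h, with W_h = N_h/N and N = 3000:
  stratum Urban: (1100/3000)²·30.9²/235 = 0.546251
  stratum Suburban: (700/3000)²·27.6²/57 = 0.727607
  stratum Rural: (1200/3000)²·7.6²/210 = 0.0440076
V̂(x̄_st) = 1.31787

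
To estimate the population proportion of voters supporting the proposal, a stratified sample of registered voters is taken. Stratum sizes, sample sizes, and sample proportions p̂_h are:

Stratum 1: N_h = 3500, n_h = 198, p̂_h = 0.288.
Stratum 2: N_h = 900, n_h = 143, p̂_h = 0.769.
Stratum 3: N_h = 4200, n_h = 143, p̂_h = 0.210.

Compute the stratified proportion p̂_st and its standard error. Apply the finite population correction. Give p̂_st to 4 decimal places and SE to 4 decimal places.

p̂_st ≈ 0.3002, SE ≈ 0.0211

N = 8600; stratum weights W_h = N_h/N.
p̂_st = Σ W_h p̂_h = (3500·0.288 + 900·0.769 + 4200·0.210)/8600 = 0.30024
V̂(p̂_st) = Σ W_h² (1 − n_h/N_h) p̂_h(1−p̂_h)/(n_h−1):
  stratum 1: (3500/8600)²·(1 − 198/3500)·0.288·0.712/197 = 0.00016265
  stratum 2: (900/8600)²·(1 − 143/900)·0.769·0.231/142 = 1.15237e-05
  stratum 3: (4200/8600)²·(1 − 143/4200)·0.210·0.790/142 = 0.000269163
V̂(p̂_st) = 0.000443337; SE = √V̂ = 0.0210556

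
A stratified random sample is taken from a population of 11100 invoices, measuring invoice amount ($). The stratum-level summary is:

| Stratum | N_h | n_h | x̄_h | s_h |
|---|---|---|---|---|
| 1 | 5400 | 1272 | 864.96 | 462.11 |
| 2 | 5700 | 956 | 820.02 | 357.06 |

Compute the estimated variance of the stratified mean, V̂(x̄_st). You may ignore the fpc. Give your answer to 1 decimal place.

V̂(x̄_st) = Σ W_h² s_h²/n_h, with W_h = N_h/N and N = 11100:
  stratum 1: (5400/11100)²·462.11²/1272 = 39.7324
  stratum 2: (5700/11100)²·357.06²/956 = 35.1664
V̂(x̄_st) = 74.8989

V̂(x̄_st) ≈ 74.9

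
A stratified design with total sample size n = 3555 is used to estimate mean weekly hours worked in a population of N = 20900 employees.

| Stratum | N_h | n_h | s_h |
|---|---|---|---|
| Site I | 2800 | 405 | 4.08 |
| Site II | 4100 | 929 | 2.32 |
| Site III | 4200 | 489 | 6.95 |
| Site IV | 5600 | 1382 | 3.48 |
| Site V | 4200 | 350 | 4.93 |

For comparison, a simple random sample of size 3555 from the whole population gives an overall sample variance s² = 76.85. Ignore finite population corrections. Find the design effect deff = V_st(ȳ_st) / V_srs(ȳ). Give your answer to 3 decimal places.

deff ≈ 0.388

V̂(ȳ_st) = Σ W_h² s_h²/n_h, with W_h = N_h/N and N = 20900:
  stratum Site I: (2800/20900)²·4.08²/405 = 0.000737715
  stratum Site II: (4100/20900)²·2.32²/929 = 0.000222964
  stratum Site III: (4200/20900)²·6.95²/489 = 0.00398903
  stratum Site IV: (5600/20900)²·3.48²/1382 = 0.000629121
  stratum Site V: (4200/20900)²·4.93²/350 = 0.00280435
V_st = 0.00838317
V_srs = s²/n = 76.85/3555 = 0.0216174
deff = V_st / V_srs = 0.00838317/0.0216174 = 0.3878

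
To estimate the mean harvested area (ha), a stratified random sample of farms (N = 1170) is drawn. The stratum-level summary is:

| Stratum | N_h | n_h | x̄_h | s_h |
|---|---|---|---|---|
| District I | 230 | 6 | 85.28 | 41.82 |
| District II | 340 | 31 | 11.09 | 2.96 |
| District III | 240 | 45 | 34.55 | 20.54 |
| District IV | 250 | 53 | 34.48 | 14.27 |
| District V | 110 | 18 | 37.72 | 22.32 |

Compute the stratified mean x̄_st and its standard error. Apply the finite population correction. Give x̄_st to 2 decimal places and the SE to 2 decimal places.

x̄_st = Σ W_h x̄_h = (230·85.28 + 340·11.09 + 240·34.55 + 250·34.48 + 110·37.72)/1170 = 37.98821
V̂(x̄_st) = Σ W_h² (1 − n_h/N_h) s_h²/n_h, with W_h = N_h/N and N = 1170:
  stratum District I: (230/1170)²·(1 − 6/230)·41.82²/6 = 10.9704
  stratum District II: (340/1170)²·(1 − 31/340)·2.96²/31 = 0.0216914
  stratum District III: (240/1170)²·(1 − 45/240)·20.54²/45 = 0.320525
  stratum District IV: (250/1170)²·(1 − 53/250)·14.27²/53 = 0.138231
  stratum District V: (110/1170)²·(1 − 18/110)·22.32²/18 = 0.204609
V̂(x̄_st) = 11.6554
SE(x̄_st) = √11.6554 = 3.414

x̄_st ≈ 37.99, SE ≈ 3.41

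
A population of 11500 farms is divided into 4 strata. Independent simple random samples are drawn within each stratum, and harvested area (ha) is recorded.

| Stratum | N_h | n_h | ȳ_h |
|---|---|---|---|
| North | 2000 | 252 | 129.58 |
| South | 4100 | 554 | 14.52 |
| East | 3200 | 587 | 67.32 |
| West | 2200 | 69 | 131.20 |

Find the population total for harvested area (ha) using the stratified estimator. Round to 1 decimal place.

τ̂_st = Σ N_h ȳ_h = 2000·129.58 + 4100·14.52 + 3200·67.32 + 2200·131.20 = 822756.0

τ̂_st ≈ 822756.0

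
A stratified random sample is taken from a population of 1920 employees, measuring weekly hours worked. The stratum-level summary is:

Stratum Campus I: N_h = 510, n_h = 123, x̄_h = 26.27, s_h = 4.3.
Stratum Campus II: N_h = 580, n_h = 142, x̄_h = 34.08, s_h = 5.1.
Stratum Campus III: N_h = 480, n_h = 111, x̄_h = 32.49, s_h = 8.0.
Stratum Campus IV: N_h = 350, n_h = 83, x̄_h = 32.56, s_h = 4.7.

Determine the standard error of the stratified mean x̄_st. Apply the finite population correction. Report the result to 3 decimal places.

V̂(x̄_st) = Σ W_h² (1 − n_h/N_h) s_h²/n_h, with W_h = N_h/N and N = 1920:
  stratum Campus I: (510/1920)²·(1 − 123/510)·4.3²/123 = 0.00804842
  stratum Campus II: (580/1920)²·(1 − 142/580)·5.1²/142 = 0.0126227
  stratum Campus III: (480/1920)²·(1 − 111/480)·8.0²/111 = 0.0277027
  stratum Campus IV: (350/1920)²·(1 − 83/350)·4.7²/83 = 0.00674675
V̂(x̄_st) = 0.0551206
SE(x̄_st) = √0.0551206 = 0.234778

SE(x̄_st) ≈ 0.235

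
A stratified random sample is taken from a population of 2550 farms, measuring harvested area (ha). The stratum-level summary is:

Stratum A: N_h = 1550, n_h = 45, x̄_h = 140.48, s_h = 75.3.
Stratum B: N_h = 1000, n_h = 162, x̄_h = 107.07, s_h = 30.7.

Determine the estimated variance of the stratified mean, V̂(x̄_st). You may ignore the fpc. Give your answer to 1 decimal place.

V̂(x̄_st) = Σ W_h² s_h²/n_h, with W_h = N_h/N and N = 2550:
  stratum A: (1550/2550)²·75.3²/45 = 46.5544
  stratum B: (1000/2550)²·30.7²/162 = 0.894708
V̂(x̄_st) = 47.4491

V̂(x̄_st) ≈ 47.4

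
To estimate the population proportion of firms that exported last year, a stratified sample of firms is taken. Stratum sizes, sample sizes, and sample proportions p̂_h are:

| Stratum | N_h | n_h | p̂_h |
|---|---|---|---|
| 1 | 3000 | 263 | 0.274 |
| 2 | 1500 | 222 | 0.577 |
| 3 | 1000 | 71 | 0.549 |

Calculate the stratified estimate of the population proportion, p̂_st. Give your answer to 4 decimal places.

N = 5500; stratum weights W_h = N_h/N.
p̂_st = Σ W_h p̂_h = (3000·0.274 + 1500·0.577 + 1000·0.549)/5500 = 0.40664

p̂_st ≈ 0.4066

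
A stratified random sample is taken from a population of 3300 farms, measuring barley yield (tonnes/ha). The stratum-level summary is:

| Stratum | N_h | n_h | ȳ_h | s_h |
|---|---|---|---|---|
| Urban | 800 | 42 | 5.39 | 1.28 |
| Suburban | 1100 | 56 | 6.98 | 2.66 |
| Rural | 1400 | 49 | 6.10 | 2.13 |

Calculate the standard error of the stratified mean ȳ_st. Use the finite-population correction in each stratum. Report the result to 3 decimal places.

V̂(ȳ_st) = Σ W_h² (1 − n_h/N_h) s_h²/n_h, with W_h = N_h/N and N = 3300:
  stratum Urban: (800/3300)²·(1 − 42/800)·1.28²/42 = 0.00217221
  stratum Suburban: (1100/3300)²·(1 − 56/1100)·2.66²/56 = 0.0133242
  stratum Rural: (1400/3300)²·(1 − 49/1400)·2.13²/49 = 0.0160812
V̂(ȳ_st) = 0.0315776
SE(ȳ_st) = √0.0315776 = 0.177701

SE(ȳ_st) ≈ 0.178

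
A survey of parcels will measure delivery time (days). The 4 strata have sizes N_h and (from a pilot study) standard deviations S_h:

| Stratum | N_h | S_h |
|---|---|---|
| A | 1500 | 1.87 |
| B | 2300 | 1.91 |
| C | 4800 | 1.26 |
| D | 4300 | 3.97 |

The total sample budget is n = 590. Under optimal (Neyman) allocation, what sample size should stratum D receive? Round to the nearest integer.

332

Neyman allocation: n_h = n · N_h S_h / Σ N_i S_i, with n = 590.
  stratum A: N_h·S_h = 1500·1.87 = 2805.00
  stratum B: N_h·S_h = 2300·1.91 = 4393.00
  stratum C: N_h·S_h = 4800·1.26 = 6048.00
  stratum D: N_h·S_h = 4300·3.97 = 17071.00
Σ N_h S_h = 30317.00
n for stratum D = 590·17071.00/30317.00 = 332.219 → 332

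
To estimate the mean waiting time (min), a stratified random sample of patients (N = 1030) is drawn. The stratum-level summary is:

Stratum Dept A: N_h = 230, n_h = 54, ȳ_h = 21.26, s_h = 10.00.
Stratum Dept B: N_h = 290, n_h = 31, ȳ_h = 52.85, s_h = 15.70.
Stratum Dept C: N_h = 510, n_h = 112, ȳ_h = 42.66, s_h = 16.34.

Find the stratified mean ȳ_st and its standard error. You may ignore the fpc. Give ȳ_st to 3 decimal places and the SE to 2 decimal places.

ȳ_st ≈ 40.750, SE ≈ 1.14

ȳ_st = Σ W_h ȳ_h = (230·21.26 + 290·52.85 + 510·42.66)/1030 = 40.75039
V̂(ȳ_st) = Σ W_h² s_h²/n_h, with W_h = N_h/N and N = 1030:
  stratum Dept A: (230/1030)²·10.00²/54 = 0.0923395
  stratum Dept B: (290/1030)²·15.70²/31 = 0.630317
  stratum Dept C: (510/1030)²·16.34²/112 = 0.584456
V̂(ȳ_st) = 1.30711
SE(ȳ_st) = √1.30711 = 1.14329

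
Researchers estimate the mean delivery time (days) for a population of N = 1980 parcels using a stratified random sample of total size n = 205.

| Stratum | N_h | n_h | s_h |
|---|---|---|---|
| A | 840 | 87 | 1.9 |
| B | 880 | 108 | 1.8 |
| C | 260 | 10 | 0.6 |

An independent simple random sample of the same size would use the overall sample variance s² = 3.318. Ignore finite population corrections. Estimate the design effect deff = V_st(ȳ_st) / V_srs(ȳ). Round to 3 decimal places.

deff ≈ 0.866

V̂(ȳ_st) = Σ W_h² s_h²/n_h, with W_h = N_h/N and N = 1980:
  stratum A: (840/1980)²·1.9²/87 = 0.0074682
  stratum B: (880/1980)²·1.8²/108 = 0.00592593
  stratum C: (260/1980)²·0.6²/10 = 0.000620753
V_st = 0.0140149
V_srs = s²/n = 3.318/205 = 0.0161854
deff = V_st / V_srs = 0.0140149/0.0161854 = 0.8659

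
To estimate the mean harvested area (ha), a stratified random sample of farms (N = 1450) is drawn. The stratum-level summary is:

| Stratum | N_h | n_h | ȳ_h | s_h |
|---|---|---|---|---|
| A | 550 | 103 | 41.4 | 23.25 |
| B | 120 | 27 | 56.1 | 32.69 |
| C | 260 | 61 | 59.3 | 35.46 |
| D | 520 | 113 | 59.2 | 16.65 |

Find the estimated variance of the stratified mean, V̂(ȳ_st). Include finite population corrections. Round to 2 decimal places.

V̂(ȳ_st) = Σ W_h² (1 − n_h/N_h) s_h²/n_h, with W_h = N_h/N and N = 1450:
  stratum A: (550/1450)²·(1 − 103/550)·23.25²/103 = 0.613681
  stratum B: (120/1450)²·(1 − 27/120)·32.69²/27 = 0.210085
  stratum C: (260/1450)²·(1 − 61/260)·35.46²/61 = 0.507269
  stratum D: (520/1450)²·(1 − 113/520)·16.65²/113 = 0.246952
V̂(ȳ_st) = 1.57799

V̂(ȳ_st) ≈ 1.58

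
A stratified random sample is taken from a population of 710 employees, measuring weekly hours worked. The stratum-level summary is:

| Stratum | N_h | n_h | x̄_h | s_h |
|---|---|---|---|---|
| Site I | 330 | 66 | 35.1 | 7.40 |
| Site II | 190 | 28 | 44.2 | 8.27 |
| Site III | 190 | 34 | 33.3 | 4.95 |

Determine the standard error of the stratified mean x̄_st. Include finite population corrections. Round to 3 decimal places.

V̂(x̄_st) = Σ W_h² (1 − n_h/N_h) s_h²/n_h, with W_h = N_h/N and N = 710:
  stratum Site I: (330/710)²·(1 − 66/330)·7.40²/66 = 0.143391
  stratum Site II: (190/710)²·(1 − 28/190)·8.27²/28 = 0.149144
  stratum Site III: (190/710)²·(1 − 34/190)·4.95²/34 = 0.0423734
V̂(x̄_st) = 0.334908
SE(x̄_st) = √0.334908 = 0.578712

SE(x̄_st) ≈ 0.579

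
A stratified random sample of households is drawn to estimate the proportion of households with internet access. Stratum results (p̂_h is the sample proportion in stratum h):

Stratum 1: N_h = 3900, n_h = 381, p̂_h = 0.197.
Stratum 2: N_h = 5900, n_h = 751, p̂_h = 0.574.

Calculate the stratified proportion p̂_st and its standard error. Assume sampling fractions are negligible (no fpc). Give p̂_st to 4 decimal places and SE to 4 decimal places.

N = 9800; stratum weights W_h = N_h/N.
p̂_st = Σ W_h p̂_h = (3900·0.197 + 5900·0.574)/9800 = 0.42397
V̂(p̂_st) = Σ W_h² p̂_h(1−p̂_h)/(n_h−1):
  stratum 1: (3900/9800)²·0.197·0.803/380 = 6.59288e-05
  stratum 2: (5900/9800)²·0.574·0.426/750 = 0.000118171
V̂(p̂_st) = 0.0001841; SE = √V̂ = 0.0135684

p̂_st ≈ 0.4240, SE ≈ 0.0136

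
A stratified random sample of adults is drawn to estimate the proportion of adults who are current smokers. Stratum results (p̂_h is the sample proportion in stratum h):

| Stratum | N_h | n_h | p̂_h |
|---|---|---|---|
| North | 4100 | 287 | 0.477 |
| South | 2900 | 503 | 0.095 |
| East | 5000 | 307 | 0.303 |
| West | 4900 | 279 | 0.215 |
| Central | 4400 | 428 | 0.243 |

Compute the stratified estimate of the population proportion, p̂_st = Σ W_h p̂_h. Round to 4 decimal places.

p̂_st ≈ 0.2755

N = 21300; stratum weights W_h = N_h/N.
p̂_st = Σ W_h p̂_h = (4100·0.477 + 2900·0.095 + 5000·0.303 + 4900·0.215 + 4400·0.243)/21300 = 0.27554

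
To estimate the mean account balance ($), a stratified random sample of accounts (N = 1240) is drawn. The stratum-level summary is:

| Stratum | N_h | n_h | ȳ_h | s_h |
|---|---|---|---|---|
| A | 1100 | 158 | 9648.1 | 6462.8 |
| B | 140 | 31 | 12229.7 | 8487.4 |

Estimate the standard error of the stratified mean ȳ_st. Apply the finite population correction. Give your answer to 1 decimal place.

SE(ȳ_st) ≈ 448.6

V̂(ȳ_st) = Σ W_h² (1 − n_h/N_h) s_h²/n_h, with W_h = N_h/N and N = 1240:
  stratum A: (1100/1240)²·(1 − 158/1100)·6462.8²/158 = 178149
  stratum B: (140/1240)²·(1 − 31/140)·8487.4²/31 = 23062.1
V̂(ȳ_st) = 201212
SE(ȳ_st) = √201212 = 448.566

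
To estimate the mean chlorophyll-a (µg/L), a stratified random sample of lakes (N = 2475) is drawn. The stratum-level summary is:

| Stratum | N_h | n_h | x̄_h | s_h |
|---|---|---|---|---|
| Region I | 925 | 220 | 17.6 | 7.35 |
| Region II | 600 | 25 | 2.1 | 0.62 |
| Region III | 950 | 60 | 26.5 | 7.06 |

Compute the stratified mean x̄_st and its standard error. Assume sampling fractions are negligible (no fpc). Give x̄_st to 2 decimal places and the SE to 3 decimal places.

x̄_st ≈ 17.26, SE ≈ 0.397

x̄_st = Σ W_h x̄_h = (925·17.6 + 600·2.1 + 950·26.5)/2475 = 17.25859
V̂(x̄_st) = Σ W_h² s_h²/n_h, with W_h = N_h/N and N = 2475:
  stratum Region I: (925/2475)²·7.35²/220 = 0.0342993
  stratum Region II: (600/2475)²·0.62²/25 = 0.00090364
  stratum Region III: (950/2475)²·7.06²/60 = 0.122393
V̂(x̄_st) = 0.157595
SE(x̄_st) = √0.157595 = 0.396983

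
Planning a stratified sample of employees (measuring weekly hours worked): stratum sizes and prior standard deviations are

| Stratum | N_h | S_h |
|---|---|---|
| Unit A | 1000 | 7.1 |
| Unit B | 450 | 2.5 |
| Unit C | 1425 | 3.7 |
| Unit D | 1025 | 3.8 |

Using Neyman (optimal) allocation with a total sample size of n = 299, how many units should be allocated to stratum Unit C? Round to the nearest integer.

Neyman allocation: n_h = n · N_h S_h / Σ N_i S_i, with n = 299.
  stratum Unit A: N_h·S_h = 1000·7.1 = 7100.00
  stratum Unit B: N_h·S_h = 450·2.5 = 1125.00
  stratum Unit C: N_h·S_h = 1425·3.7 = 5272.50
  stratum Unit D: N_h·S_h = 1025·3.8 = 3895.00
Σ N_h S_h = 17392.50
n for stratum Unit C = 299·5272.50/17392.50 = 90.641 → 91

91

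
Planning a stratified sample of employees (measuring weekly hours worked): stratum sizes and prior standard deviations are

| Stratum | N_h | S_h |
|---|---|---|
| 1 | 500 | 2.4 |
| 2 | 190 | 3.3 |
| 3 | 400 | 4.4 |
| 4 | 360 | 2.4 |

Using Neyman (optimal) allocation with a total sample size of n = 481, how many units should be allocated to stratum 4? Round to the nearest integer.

93

Neyman allocation: n_h = n · N_h S_h / Σ N_i S_i, with n = 481.
  stratum 1: N_h·S_h = 500·2.4 = 1200.00
  stratum 2: N_h·S_h = 190·3.3 = 627.00
  stratum 3: N_h·S_h = 400·4.4 = 1760.00
  stratum 4: N_h·S_h = 360·2.4 = 864.00
Σ N_h S_h = 4451.00
n for stratum 4 = 481·864.00/4451.00 = 93.369 → 93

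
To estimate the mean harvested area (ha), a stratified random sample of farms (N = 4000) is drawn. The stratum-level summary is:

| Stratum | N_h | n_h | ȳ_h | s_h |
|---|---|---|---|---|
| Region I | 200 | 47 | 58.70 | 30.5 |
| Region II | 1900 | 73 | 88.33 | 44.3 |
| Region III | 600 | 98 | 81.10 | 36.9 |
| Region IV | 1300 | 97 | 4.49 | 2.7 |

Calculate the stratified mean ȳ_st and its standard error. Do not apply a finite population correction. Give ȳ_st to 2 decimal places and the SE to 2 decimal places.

ȳ_st ≈ 58.52, SE ≈ 2.54

ȳ_st = Σ W_h ȳ_h = (200·58.70 + 1900·88.33 + 600·81.10 + 1300·4.49)/4000 = 58.51600
V̂(ȳ_st) = Σ W_h² s_h²/n_h, with W_h = N_h/N and N = 4000:
  stratum Region I: (200/4000)²·30.5²/47 = 0.0494814
  stratum Region II: (1900/4000)²·44.3²/73 = 6.06557
  stratum Region III: (600/4000)²·36.9²/98 = 0.312615
  stratum Region IV: (1300/4000)²·2.7²/97 = 0.00793821
V̂(ȳ_st) = 6.43561
SE(ȳ_st) = √6.43561 = 2.53685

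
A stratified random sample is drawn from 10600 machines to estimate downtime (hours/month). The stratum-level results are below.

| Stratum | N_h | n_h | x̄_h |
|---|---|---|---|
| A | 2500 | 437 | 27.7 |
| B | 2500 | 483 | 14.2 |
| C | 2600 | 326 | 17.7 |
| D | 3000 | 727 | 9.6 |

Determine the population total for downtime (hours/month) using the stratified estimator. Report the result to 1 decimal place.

τ̂_st = Σ N_h x̄_h = 2500·27.7 + 2500·14.2 + 2600·17.7 + 3000·9.6 = 179570.0

τ̂_st ≈ 179570.0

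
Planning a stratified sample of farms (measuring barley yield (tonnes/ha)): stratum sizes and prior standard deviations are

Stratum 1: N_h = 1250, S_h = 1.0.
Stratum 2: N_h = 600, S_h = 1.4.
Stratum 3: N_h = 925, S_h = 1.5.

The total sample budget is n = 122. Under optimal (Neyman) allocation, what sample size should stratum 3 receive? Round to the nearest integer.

49

Neyman allocation: n_h = n · N_h S_h / Σ N_i S_i, with n = 122.
  stratum 1: N_h·S_h = 1250·1.0 = 1250.00
  stratum 2: N_h·S_h = 600·1.4 = 840.00
  stratum 3: N_h·S_h = 925·1.5 = 1387.50
Σ N_h S_h = 3477.50
n for stratum 3 = 122·1387.50/3477.50 = 48.677 → 49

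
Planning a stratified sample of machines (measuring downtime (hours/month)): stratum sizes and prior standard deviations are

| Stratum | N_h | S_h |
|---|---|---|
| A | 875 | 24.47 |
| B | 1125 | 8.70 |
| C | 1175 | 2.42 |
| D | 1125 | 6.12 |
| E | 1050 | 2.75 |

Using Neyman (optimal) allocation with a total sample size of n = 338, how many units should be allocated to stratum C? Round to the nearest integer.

22

Neyman allocation: n_h = n · N_h S_h / Σ N_i S_i, with n = 338.
  stratum A: N_h·S_h = 875·24.47 = 21411.25
  stratum B: N_h·S_h = 1125·8.70 = 9787.50
  stratum C: N_h·S_h = 1175·2.42 = 2843.50
  stratum D: N_h·S_h = 1125·6.12 = 6885.00
  stratum E: N_h·S_h = 1050·2.75 = 2887.50
Σ N_h S_h = 43814.75
n for stratum C = 338·2843.50/43814.75 = 21.936 → 22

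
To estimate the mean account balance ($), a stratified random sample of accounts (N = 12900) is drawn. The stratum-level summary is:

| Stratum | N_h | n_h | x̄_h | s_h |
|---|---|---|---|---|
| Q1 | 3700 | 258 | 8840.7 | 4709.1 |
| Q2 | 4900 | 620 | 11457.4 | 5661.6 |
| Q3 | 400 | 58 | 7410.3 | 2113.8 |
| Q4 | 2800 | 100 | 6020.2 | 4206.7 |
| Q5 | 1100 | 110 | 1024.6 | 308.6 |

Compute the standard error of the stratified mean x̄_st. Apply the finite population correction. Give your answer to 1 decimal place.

V̂(x̄_st) = Σ W_h² (1 − n_h/N_h) s_h²/n_h, with W_h = N_h/N and N = 12900:
  stratum Q1: (3700/12900)²·(1 − 258/3700)·4709.1²/258 = 6577.93
  stratum Q2: (4900/12900)²·(1 − 620/4900)·5661.6²/620 = 6515.49
  stratum Q3: (400/12900)²·(1 − 58/400)·2113.8²/58 = 63.3296
  stratum Q4: (2800/12900)²·(1 − 100/2800)·4206.7²/100 = 8039.43
  stratum Q5: (1100/12900)²·(1 − 110/1100)·308.6²/110 = 5.66562
V̂(x̄_st) = 21201.8
SE(x̄_st) = √21201.8 = 145.609

SE(x̄_st) ≈ 145.6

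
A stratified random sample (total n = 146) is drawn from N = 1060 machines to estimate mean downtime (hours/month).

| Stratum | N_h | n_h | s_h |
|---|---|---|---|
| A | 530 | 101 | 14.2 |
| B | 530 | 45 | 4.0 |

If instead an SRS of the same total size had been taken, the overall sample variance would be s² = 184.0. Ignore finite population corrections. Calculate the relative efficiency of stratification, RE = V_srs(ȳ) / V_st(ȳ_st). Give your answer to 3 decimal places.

V̂(ȳ_st) = Σ W_h² s_h²/n_h, with W_h = N_h/N and N = 1060:
  stratum A: (530/1060)²·14.2²/101 = 0.499109
  stratum B: (530/1060)²·4.0²/45 = 0.0888889
V_st = 0.587998
V_srs = s²/n = 184.0/146 = 1.26027
Relative efficiency = V_srs / V_st = 1.26027/0.587998 = 2.1433

RE ≈ 2.143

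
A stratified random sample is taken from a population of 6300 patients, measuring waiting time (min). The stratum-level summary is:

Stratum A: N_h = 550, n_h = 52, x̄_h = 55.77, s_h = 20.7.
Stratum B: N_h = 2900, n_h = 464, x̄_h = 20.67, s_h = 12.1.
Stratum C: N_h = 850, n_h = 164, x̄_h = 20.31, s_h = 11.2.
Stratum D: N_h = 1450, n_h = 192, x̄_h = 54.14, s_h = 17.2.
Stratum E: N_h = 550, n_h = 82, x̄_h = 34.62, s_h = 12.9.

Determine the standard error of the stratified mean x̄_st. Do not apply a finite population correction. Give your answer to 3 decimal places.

V̂(x̄_st) = Σ W_h² s_h²/n_h, with W_h = N_h/N and N = 6300:
  stratum A: (550/6300)²·20.7²/52 = 0.0628032
  stratum B: (2900/6300)²·12.1²/464 = 0.0668602
  stratum C: (850/6300)²·11.2²/164 = 0.0139235
  stratum D: (1450/6300)²·17.2²/192 = 0.0816226
  stratum E: (550/6300)²·12.9²/82 = 0.0154671
V̂(x̄_st) = 0.240677
SE(x̄_st) = √0.240677 = 0.490588

SE(x̄_st) ≈ 0.491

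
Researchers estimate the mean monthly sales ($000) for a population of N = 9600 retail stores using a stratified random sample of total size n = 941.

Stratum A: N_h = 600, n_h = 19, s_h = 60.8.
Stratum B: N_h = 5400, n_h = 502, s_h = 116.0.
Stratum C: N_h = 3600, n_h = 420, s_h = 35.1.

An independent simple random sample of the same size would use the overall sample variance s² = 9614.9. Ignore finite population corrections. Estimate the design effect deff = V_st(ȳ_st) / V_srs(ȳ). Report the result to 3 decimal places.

V̂(ȳ_st) = Σ W_h² s_h²/n_h, with W_h = N_h/N and N = 9600:
  stratum A: (600/9600)²·60.8²/19 = 0.76
  stratum B: (5400/9600)²·116.0²/502 = 8.4812
  stratum C: (3600/9600)²·35.1²/420 = 0.412503
V_st = 9.6537
V_srs = s²/n = 9614.9/941 = 10.2177
deff = V_st / V_srs = 9.6537/10.2177 = 0.9448

deff ≈ 0.945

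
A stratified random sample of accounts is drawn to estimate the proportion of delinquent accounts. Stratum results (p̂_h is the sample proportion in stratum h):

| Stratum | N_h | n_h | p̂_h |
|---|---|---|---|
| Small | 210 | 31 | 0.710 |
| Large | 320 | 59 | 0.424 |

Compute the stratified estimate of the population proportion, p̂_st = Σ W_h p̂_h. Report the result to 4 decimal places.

N = 530; stratum weights W_h = N_h/N.
p̂_st = Σ W_h p̂_h = (210·0.710 + 320·0.424)/530 = 0.53732

p̂_st ≈ 0.5373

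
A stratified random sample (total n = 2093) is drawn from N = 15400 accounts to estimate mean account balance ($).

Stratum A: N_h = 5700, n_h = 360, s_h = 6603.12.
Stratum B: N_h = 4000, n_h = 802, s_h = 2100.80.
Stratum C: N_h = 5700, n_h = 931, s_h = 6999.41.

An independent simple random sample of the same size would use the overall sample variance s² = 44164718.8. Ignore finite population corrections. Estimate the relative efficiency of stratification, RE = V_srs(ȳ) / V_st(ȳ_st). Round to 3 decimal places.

RE ≈ 0.873

V̂(ȳ_st) = Σ W_h² s_h²/n_h, with W_h = N_h/N and N = 15400:
  stratum A: (5700/15400)²·6603.12²/360 = 16592.2
  stratum B: (4000/15400)²·2100.80²/802 = 371.256
  stratum C: (5700/15400)²·6999.41²/931 = 7209.11
V_st = 24172.6
V_srs = s²/n = 44164718.8/2093 = 21101.2
Relative efficiency = V_srs / V_st = 21101.2/24172.6 = 0.8729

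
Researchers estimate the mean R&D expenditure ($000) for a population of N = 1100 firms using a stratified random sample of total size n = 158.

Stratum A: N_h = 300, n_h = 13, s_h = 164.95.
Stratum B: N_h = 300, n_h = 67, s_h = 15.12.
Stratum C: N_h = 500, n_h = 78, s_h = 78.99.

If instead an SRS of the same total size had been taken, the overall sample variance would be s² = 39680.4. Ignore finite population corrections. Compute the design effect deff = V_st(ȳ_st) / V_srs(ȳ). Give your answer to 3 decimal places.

deff ≈ 0.687

V̂(ȳ_st) = Σ W_h² s_h²/n_h, with W_h = N_h/N and N = 1100:
  stratum A: (300/1100)²·164.95²/13 = 155.675
  stratum B: (300/1100)²·15.12²/67 = 0.253797
  stratum C: (500/1100)²·78.99²/78 = 16.5274
V_st = 172.456
V_srs = s²/n = 39680.4/158 = 251.142
deff = V_st / V_srs = 172.456/251.142 = 0.6867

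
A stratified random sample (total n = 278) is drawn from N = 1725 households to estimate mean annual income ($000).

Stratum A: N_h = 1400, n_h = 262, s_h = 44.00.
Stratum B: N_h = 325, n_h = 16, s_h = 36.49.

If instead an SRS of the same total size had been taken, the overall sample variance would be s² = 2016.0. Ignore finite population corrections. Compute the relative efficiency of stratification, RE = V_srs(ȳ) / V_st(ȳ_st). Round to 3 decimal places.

RE ≈ 0.927

V̂(ȳ_st) = Σ W_h² s_h²/n_h, with W_h = N_h/N and N = 1725:
  stratum A: (1400/1725)²·44.00²/262 = 4.86723
  stratum B: (325/1725)²·36.49²/16 = 2.95404
V_st = 7.82127
V_srs = s²/n = 2016.0/278 = 7.2518
Relative efficiency = V_srs / V_st = 7.2518/7.82127 = 0.9272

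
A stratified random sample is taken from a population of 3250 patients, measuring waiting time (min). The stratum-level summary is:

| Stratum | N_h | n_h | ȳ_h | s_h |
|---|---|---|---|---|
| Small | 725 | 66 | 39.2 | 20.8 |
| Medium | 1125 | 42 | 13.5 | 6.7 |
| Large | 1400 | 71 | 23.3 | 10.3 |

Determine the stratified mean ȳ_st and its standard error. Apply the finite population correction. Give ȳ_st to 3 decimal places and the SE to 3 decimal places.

ȳ_st = Σ W_h ȳ_h = (725·39.2 + 1125·13.5 + 1400·23.3)/3250 = 23.45462
V̂(ȳ_st) = Σ W_h² (1 − n_h/N_h) s_h²/n_h, with W_h = N_h/N and N = 3250:
  stratum Small: (725/3250)²·(1 − 66/725)·20.8²/66 = 0.29651
  stratum Medium: (1125/3250)²·(1 − 42/1125)·6.7²/42 = 0.123286
  stratum Large: (1400/3250)²·(1 − 71/1400)·10.3²/71 = 0.26321
V̂(ȳ_st) = 0.683006
SE(ȳ_st) = √0.683006 = 0.826442

ȳ_st ≈ 23.455, SE ≈ 0.826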